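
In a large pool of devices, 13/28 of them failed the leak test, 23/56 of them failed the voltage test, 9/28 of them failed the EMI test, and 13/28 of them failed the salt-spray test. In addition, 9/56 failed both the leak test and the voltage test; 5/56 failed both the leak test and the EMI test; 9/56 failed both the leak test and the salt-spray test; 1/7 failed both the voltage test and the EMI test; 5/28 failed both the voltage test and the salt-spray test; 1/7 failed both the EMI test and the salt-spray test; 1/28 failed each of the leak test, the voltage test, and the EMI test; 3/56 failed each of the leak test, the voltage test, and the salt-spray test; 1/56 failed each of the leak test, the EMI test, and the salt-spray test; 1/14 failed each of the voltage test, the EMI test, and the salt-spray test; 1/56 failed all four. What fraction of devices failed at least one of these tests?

Apply inclusion-exclusion:
P(union) = 13/28 + 23/56 + 9/28 + 13/28 − 9/56 − 5/56 − 9/56 − 1/7 − 5/28 − 1/7 + 1/28 + 3/56 + 1/56 + 1/14 − 1/56 = 53/56

53/56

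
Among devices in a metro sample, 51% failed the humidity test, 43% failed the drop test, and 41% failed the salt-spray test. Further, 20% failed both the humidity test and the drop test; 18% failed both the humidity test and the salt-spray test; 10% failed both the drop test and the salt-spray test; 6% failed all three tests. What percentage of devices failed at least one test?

By inclusion–exclusion:
P(union) = 51 + 43 + 41 − 20 − 18 − 10 + 6 = 93%

93%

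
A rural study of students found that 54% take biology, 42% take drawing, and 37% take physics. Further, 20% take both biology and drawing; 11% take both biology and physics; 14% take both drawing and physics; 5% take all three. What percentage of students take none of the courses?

7%

P(≥1) = 54 + 42 + 37 − 20 − 11 − 14 + 5 = 93%
P(none) = 100% − 93% = 7%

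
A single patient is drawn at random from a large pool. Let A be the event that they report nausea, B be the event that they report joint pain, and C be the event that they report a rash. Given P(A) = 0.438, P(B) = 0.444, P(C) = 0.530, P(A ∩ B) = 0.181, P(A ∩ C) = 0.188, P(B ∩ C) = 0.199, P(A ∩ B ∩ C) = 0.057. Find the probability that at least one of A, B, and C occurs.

By inclusion–exclusion:
P(A ∪ B ∪ C) = 0.438 + 0.444 + 0.530 − 0.181 − 0.188 − 0.199 + 0.057 = 0.901

0.901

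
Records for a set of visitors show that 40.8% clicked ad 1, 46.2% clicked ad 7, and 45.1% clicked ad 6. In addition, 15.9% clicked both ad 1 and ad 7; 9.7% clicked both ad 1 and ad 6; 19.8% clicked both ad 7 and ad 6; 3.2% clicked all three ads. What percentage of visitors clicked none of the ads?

10.1%

Inclusion–exclusion gives
P(at least one) = 40.8 + 46.2 + 45.1 − 15.9 − 9.7 − 19.8 + 3.2 = 89.9%
P(none) = 100% − 89.9% = 10.1%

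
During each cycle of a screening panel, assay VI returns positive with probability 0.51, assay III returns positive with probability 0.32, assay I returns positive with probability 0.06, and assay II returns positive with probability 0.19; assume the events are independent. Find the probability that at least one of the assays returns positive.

0.74630152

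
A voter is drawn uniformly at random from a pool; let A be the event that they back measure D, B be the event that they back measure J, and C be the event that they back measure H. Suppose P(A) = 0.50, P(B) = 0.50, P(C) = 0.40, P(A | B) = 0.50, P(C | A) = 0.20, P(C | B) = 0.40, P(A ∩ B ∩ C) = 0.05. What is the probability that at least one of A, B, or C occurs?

0.90

P(A ∩ B) = P(B)·P(A|B) = 0.50 × 0.50 = 0.25
P(A ∩ C) = P(A)·P(C|A) = 0.50 × 0.20 = 0.10
P(B ∩ C) = P(B)·P(C|B) = 0.50 × 0.40 = 0.20
By inclusion–exclusion:
P(A ∪ B ∪ C) = 0.50 + 0.50 + 0.40 − 0.25 − 0.10 − 0.20 + 0.05 = 0.90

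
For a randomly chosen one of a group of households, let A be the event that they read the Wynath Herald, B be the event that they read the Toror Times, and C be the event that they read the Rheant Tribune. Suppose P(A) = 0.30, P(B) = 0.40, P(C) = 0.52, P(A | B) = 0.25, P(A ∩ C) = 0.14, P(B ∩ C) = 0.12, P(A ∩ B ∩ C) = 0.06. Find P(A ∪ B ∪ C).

0.92

P(A ∩ B) = P(B)·P(A|B) = 0.40 × 0.25 = 0.10
By inclusion–exclusion:
P(A ∪ B ∪ C) = 0.30 + 0.40 + 0.52 − 0.10 − 0.14 − 0.12 + 0.06 = 0.92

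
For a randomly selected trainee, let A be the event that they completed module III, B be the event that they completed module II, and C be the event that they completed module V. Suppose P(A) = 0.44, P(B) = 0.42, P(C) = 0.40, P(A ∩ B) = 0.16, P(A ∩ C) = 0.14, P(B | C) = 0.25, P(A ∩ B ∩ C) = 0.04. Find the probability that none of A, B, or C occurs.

P(B ∩ C) = P(C)·P(B|C) = 0.40 × 0.25 = 0.10
Inclusion–exclusion gives
P(A ∪ B ∪ C) = 0.44 + 0.42 + 0.40 − 0.16 − 0.14 − 0.10 + 0.04 = 0.90
P(none) = 1 − 0.90 = 0.10

0.10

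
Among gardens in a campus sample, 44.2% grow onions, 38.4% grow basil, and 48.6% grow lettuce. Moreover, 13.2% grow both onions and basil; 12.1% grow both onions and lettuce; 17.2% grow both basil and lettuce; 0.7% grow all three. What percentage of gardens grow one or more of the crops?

89.4%

Apply inclusion-exclusion:
P(≥1) = 44.2 + 38.4 + 48.6 − 13.2 − 12.1 − 17.2 + 0.7 = 89.4%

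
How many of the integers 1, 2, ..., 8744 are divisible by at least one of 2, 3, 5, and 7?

6746

floor(8744/2) + floor(8744/3) + floor(8744/5) + floor(8744/7) − floor(8744/6) − floor(8744/10) − floor(8744/14) − floor(8744/15) − floor(8744/21) − floor(8744/35) + floor(8744/30) + floor(8744/42) + floor(8744/70) + floor(8744/105) − floor(8744/210) = 4372 + 2914 + 1748 + 1249 − 1457 − 874 − 624 − 582 − 416 − 249 + 291 + 208 + 124 + 83 − 41 = 6746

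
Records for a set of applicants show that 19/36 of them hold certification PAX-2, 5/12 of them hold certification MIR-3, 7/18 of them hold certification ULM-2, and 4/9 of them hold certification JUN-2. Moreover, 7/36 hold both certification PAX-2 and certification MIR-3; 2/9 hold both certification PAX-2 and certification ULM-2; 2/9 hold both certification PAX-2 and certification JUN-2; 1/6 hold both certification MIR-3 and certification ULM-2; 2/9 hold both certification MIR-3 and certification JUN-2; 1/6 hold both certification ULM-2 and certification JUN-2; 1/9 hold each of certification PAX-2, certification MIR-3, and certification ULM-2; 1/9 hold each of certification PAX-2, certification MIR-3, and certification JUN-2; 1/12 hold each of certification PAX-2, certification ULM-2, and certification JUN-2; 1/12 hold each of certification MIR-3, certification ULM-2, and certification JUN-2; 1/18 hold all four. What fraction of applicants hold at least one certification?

11/12

P(union) = 19/36 + 5/12 + 7/18 + 4/9 − 7/36 − 2/9 − 2/9 − 1/6 − 2/9 − 1/6 + 1/9 + 1/9 + 1/12 + 1/12 − 1/18 = 11/12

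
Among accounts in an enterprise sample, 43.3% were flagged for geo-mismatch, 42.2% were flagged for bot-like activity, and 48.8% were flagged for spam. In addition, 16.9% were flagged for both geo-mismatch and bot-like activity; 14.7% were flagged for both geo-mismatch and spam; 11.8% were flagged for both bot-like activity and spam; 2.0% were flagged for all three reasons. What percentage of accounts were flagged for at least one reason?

P(at least one) = 43.3 + 42.2 + 48.8 − 16.9 − 14.7 − 11.8 + 2.0 = 92.9%

92.9%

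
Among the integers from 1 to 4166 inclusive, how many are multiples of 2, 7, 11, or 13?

2667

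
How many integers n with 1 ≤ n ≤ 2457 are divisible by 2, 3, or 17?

Using inclusion–exclusion:
⌊2457/2⌋ + ⌊2457/3⌋ + ⌊2457/17⌋ − ⌊2457/6⌋ − ⌊2457/34⌋ − ⌊2457/51⌋ + ⌊2457/102⌋ = 1228 + 819 + 144 − 409 − 72 − 48 + 24 = 1686

1686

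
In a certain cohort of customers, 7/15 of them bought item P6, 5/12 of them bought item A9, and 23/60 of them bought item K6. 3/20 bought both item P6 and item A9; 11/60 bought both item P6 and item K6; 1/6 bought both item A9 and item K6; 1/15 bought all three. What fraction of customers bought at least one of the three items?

5/6

P(≥1) = 7/15 + 5/12 + 23/60 − 3/20 − 11/60 − 1/6 + 1/15 = 5/6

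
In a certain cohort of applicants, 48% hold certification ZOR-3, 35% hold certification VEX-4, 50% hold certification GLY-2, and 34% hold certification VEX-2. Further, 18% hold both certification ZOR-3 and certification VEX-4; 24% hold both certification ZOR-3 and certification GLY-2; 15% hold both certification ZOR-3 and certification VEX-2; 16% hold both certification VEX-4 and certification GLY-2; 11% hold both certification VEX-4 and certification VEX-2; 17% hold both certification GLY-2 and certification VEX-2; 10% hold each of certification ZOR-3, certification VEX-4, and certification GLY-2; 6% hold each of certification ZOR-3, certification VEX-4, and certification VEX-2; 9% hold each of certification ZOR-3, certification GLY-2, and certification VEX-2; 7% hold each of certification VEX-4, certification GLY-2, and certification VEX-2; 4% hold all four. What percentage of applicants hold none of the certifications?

P(at least one) = 48 + 35 + 50 + 34 − 18 − 24 − 15 − 16 − 11 − 17 + 10 + 6 + 9 + 7 − 4 = 94%
P(none) = 100% − 94% = 6%

6%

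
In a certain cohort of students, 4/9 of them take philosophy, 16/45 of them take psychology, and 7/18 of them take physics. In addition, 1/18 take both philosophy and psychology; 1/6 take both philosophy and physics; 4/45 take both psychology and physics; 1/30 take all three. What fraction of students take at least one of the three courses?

Apply inclusion-exclusion:
P(≥1) = 4/9 + 16/45 + 7/18 − 1/18 − 1/6 − 4/45 + 1/30 = 41/45

41/45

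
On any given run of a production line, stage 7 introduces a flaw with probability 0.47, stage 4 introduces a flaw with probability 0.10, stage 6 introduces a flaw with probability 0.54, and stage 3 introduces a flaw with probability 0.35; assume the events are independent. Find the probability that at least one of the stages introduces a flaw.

0.857377

P(none) = (1 − 0.47) × (1 − 0.10) × (1 − 0.54) × (1 − 0.35) = 0.53 × 0.90 × 0.46 × 0.65 = 0.142623
P(at least one) = 1 − 0.142623 = 0.857377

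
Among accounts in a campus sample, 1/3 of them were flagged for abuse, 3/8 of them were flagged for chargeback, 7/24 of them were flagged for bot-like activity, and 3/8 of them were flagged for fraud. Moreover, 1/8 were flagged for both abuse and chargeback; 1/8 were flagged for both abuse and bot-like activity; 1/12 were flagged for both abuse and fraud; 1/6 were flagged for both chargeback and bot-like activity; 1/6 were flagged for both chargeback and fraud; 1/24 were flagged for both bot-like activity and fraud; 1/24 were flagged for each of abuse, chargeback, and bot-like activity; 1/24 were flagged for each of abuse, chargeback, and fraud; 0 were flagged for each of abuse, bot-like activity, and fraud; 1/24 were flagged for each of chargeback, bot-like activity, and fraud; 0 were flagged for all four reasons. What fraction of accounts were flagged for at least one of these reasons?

By inclusion–exclusion:
P(at least one) = 1/3 + 3/8 + 7/24 + 3/8 − 1/8 − 1/8 − 1/12 − 1/6 − 1/6 − 1/24 + 1/24 + 1/24 + 0 + 1/24 − 0 = 19/24

19/24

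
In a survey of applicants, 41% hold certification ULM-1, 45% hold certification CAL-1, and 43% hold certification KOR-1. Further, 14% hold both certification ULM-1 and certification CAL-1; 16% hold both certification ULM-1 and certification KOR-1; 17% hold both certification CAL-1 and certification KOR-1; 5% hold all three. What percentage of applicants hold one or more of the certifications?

87%

By inclusion–exclusion:
P(at least one) = 41 + 45 + 43 − 14 − 16 − 17 + 5 = 87%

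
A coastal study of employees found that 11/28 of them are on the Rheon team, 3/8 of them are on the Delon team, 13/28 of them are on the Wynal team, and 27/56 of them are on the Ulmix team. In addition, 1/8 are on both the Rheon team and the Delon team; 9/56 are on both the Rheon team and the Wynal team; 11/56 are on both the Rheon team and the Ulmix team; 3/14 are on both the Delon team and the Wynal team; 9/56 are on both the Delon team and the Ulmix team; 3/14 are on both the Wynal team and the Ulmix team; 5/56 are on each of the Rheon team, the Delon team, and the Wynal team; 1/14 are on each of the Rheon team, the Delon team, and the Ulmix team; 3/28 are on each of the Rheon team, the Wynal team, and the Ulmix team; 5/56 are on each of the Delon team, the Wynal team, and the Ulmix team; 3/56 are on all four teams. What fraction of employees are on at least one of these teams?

53/56

Apply inclusion-exclusion:
P(union) = 11/28 + 3/8 + 13/28 + 27/56 − 1/8 − 9/56 − 11/56 − 3/14 − 9/56 − 3/14 + 5/56 + 1/14 + 3/28 + 5/56 − 3/56 = 53/56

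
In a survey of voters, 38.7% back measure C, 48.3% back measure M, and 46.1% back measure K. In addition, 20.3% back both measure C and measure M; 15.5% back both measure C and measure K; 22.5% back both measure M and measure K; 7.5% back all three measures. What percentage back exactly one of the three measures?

P(exactly one) = 38.7 + 48.3 + 46.1 − 2·20.3 − 2·15.5 − 2·22.5 + 3·7.5 = 39.0%

39.0%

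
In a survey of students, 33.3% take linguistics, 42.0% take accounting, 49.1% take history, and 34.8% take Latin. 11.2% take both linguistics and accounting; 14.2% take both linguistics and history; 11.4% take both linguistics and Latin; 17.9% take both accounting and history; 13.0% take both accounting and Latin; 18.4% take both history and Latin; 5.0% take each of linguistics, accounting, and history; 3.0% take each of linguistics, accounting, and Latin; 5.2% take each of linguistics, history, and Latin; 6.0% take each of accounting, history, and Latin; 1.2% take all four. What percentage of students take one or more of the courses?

Apply inclusion-exclusion:
P(≥1) = 33.3 + 42.0 + 49.1 + 34.8 − 11.2 − 14.2 − 11.4 − 17.9 − 13.0 − 18.4 + 5.0 + 3.0 + 5.2 + 6.0 − 1.2 = 91.1%

91.1%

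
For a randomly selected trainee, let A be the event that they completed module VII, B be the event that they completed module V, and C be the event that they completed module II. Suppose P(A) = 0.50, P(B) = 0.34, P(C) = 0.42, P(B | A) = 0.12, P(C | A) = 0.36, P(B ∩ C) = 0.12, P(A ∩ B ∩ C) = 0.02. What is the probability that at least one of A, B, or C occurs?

0.92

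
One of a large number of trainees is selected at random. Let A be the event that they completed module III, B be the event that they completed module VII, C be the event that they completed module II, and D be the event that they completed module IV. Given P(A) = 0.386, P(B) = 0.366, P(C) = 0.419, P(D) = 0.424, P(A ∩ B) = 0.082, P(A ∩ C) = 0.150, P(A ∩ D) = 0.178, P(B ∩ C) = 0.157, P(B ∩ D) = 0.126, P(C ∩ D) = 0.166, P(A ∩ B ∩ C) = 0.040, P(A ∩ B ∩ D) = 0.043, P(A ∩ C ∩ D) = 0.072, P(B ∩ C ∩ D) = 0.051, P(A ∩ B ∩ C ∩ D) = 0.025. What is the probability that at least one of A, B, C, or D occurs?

Inclusion–exclusion gives
P(A ∪ B ∪ C ∪ D) = 0.386 + 0.366 + 0.419 + 0.424 − 0.082 − 0.150 − 0.178 − 0.157 − 0.126 − 0.166 + 0.040 + 0.043 + 0.072 + 0.051 − 0.025 = 0.917

0.917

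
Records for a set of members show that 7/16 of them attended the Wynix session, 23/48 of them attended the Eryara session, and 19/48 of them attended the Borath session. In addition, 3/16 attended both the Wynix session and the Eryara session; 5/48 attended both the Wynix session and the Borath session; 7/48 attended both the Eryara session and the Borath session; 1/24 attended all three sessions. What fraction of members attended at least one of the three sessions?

11/12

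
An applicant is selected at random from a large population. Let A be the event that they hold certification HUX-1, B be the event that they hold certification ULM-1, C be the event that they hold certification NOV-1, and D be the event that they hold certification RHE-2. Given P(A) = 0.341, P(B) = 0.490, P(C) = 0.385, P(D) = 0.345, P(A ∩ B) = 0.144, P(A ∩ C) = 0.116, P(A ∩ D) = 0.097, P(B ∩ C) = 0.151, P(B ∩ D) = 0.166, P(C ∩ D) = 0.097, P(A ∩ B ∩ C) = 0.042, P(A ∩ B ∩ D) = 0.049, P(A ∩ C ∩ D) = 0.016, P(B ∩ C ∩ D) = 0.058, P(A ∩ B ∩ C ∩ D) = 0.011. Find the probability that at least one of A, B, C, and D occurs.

By inclusion–exclusion:
P(A ∪ B ∪ C ∪ D) = 0.341 + 0.490 + 0.385 + 0.345 − 0.144 − 0.116 − 0.097 − 0.151 − 0.166 − 0.097 + 0.042 + 0.049 + 0.016 + 0.058 − 0.011 = 0.944

0.944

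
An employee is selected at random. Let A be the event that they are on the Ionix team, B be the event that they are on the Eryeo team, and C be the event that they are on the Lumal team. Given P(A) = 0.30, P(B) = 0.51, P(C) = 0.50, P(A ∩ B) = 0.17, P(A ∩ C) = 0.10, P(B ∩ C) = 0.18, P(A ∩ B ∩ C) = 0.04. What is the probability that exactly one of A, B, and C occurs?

P(exactly one) = 0.30 + 0.51 + 0.50 − 2·0.17 − 2·0.10 − 2·0.18 + 3·0.04 = 0.53

0.53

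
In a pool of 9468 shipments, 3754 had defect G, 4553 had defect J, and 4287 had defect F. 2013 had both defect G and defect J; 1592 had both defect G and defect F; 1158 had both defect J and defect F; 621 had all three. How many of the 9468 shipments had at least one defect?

8452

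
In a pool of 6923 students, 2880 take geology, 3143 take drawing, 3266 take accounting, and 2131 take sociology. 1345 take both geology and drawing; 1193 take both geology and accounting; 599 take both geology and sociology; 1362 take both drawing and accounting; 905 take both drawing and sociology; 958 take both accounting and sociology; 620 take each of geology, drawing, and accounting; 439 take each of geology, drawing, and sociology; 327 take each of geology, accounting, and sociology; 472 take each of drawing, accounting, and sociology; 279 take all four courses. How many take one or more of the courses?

|union| = 2880 + 3143 + 3266 + 2131 − 1345 − 1193 − 599 − 1362 − 905 − 958 + 620 + 439 + 327 + 472 − 279 = 6637

6637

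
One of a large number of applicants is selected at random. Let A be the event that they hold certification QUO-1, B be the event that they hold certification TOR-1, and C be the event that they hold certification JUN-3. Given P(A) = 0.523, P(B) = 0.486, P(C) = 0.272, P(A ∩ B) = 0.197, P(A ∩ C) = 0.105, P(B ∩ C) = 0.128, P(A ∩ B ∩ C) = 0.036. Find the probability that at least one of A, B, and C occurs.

By inclusion–exclusion:
P(A ∪ B ∪ C) = 0.523 + 0.486 + 0.272 − 0.197 − 0.105 − 0.128 + 0.036 = 0.887

0.887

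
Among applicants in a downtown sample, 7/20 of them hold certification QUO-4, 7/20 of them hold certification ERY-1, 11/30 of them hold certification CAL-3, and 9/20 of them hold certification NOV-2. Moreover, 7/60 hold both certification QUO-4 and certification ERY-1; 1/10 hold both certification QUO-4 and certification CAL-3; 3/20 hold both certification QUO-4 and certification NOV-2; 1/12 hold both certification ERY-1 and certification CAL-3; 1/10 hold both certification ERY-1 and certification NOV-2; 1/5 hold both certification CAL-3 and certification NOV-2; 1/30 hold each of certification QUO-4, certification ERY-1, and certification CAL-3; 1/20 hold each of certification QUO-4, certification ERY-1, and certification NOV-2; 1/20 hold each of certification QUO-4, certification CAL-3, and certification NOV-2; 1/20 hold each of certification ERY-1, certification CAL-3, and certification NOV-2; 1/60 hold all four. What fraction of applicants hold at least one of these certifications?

By inclusion-exclusion,
P(≥1) = 7/20 + 7/20 + 11/30 + 9/20 − 7/60 − 1/10 − 3/20 − 1/12 − 1/10 − 1/5 + 1/30 + 1/20 + 1/20 + 1/20 − 1/60 = 14/15

14/15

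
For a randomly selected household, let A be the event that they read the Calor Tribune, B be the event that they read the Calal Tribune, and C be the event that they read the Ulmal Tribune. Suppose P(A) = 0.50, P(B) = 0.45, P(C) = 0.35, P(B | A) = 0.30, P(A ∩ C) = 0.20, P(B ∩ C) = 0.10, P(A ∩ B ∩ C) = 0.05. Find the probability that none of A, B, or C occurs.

P(A ∩ B) = P(A)·P(B|A) = 0.50 × 0.30 = 0.15
P(A ∪ B ∪ C) = 0.50 + 0.45 + 0.35 − 0.15 − 0.20 − 0.10 + 0.05 = 0.90
P(none) = 1 − 0.90 = 0.10

0.10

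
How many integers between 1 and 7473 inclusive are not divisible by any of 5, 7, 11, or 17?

4385

By inclusion–exclusion:
⌊7473/5⌋ + ⌊7473/7⌋ + ⌊7473/11⌋ + ⌊7473/17⌋ − ⌊7473/35⌋ − ⌊7473/55⌋ − ⌊7473/85⌋ − ⌊7473/77⌋ − ⌊7473/119⌋ − ⌊7473/187⌋ + ⌊7473/385⌋ + ⌊7473/595⌋ + ⌊7473/935⌋ + ⌊7473/1309⌋ − ⌊7473/6545⌋ = 1494 + 1067 + 679 + 439 − 213 − 135 − 87 − 97 − 62 − 39 + 19 + 12 + 7 + 5 − 1 = 3088
7473 − 3088 = 4385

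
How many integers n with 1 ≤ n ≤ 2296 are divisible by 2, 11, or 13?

1332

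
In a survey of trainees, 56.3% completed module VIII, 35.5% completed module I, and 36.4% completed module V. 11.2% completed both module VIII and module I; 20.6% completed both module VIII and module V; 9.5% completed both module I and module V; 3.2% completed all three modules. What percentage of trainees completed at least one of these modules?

Inclusion–exclusion gives
P(≥1) = 56.3 + 35.5 + 36.4 − 11.2 − 20.6 − 9.5 + 3.2 = 90.1%

90.1%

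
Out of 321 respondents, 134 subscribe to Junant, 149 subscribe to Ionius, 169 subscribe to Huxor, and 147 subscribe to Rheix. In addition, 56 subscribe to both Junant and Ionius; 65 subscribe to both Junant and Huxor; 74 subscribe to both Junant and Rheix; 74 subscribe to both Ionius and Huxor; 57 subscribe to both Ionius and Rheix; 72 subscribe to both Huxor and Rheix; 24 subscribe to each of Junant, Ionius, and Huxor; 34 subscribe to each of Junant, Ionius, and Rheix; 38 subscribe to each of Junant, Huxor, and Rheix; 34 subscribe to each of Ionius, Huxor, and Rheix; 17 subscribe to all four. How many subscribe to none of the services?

7

|union| = 134 + 149 + 169 + 147 − 56 − 65 − 74 − 74 − 57 − 72 + 24 + 34 + 38 + 34 − 17 = 314
None: 321 − 314 = 7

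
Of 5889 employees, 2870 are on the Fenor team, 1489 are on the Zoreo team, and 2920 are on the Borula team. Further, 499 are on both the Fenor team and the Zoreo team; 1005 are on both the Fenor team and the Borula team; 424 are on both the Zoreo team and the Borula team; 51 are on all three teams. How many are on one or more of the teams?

5402

|union| = 2870 + 1489 + 2920 − 499 − 1005 − 424 + 51 = 5402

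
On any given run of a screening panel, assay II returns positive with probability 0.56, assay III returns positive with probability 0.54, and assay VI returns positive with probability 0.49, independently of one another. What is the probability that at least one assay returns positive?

0.896776

Independence gives P(none) = ∏(1 − pᵢ).
P(none) = (1 − 0.56) × (1 − 0.54) × (1 − 0.49) = 0.44 × 0.46 × 0.51 = 0.103224
P(at least one) = 1 − 0.103224 = 0.896776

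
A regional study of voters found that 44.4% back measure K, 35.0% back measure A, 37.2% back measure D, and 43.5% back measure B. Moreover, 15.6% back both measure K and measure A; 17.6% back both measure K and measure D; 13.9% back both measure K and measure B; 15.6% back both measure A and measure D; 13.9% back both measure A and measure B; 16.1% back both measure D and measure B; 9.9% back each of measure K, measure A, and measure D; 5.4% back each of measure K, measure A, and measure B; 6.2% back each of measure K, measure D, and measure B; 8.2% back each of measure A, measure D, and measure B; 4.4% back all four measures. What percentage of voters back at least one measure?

P(≥1) = 44.4 + 35.0 + 37.2 + 43.5 − 15.6 − 17.6 − 13.9 − 15.6 − 13.9 − 16.1 + 9.9 + 5.4 + 6.2 + 8.2 − 4.4 = 92.7%

92.7%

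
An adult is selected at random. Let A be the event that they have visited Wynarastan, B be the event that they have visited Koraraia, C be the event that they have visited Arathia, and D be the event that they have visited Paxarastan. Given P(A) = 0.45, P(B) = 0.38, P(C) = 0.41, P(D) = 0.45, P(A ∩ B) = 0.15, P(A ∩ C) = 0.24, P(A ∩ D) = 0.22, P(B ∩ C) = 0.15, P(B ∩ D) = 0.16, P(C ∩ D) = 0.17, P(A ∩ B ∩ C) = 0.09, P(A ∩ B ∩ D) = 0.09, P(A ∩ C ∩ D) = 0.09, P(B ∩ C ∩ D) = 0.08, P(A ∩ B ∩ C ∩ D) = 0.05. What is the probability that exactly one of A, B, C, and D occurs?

0.36

Using the inclusion–exclusion count for exactly one event:
P(exactly one) = 0.45 + 0.38 + 0.41 + 0.45 − 2·0.15 − 2·0.24 − 2·0.22 − 2·0.15 − 2·0.16 − 2·0.17 + 3·0.09 + 3·0.09 + 3·0.09 + 3·0.08 − 4·0.05 = 0.36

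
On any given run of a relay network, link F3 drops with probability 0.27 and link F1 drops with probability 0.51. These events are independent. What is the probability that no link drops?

P(none) = (1 − 0.27) × (1 − 0.51) = 0.73 × 0.49 = 0.3577

0.3577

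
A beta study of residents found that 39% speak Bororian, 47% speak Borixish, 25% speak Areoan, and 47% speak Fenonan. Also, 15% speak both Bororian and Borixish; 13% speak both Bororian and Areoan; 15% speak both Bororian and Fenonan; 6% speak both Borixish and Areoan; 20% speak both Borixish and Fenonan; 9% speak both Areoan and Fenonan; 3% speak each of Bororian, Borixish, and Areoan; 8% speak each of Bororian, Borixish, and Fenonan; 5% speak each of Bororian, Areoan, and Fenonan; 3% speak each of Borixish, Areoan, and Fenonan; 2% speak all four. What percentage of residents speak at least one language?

97%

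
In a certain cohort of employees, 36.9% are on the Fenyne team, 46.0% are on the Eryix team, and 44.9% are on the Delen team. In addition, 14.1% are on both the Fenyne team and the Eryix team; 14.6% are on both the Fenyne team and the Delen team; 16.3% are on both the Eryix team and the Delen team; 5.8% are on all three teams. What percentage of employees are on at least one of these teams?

88.6%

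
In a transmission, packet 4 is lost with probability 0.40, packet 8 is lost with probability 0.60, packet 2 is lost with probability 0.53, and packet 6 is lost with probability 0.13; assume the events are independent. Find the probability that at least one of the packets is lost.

0.901864

P(none) = (1 − 0.40) × (1 − 0.60) × (1 − 0.53) × (1 − 0.13) = 0.60 × 0.40 × 0.47 × 0.87 = 0.098136
P(at least one) = 1 − 0.098136 = 0.901864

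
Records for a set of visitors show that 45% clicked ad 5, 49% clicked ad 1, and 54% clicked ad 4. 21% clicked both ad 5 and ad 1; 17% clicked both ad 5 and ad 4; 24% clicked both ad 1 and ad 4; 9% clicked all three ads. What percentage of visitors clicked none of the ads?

5%

P(union) = 45 + 49 + 54 − 21 − 17 − 24 + 9 = 95%
P(none) = 100% − 95% = 5%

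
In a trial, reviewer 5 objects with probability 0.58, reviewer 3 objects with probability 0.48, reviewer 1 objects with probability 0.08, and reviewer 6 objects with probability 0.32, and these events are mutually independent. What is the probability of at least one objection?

Independence gives P(none) = ∏(1 − pᵢ).
P(none) = (1 − 0.58) × (1 − 0.48) × (1 − 0.08) × (1 − 0.32) = 0.42 × 0.52 × 0.92 × 0.68 = 0.13663104
P(at least one) = 1 − 0.13663104 = 0.86336896

0.86336896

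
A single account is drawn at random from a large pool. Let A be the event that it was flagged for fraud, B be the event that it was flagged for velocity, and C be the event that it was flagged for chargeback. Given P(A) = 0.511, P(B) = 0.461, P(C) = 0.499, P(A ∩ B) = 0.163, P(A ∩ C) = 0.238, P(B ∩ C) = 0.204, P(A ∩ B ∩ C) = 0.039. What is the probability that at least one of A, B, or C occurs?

0.905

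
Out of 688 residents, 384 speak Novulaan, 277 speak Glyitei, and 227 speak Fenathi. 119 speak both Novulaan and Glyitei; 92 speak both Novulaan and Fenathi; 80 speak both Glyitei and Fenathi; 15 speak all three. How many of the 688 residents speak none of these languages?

76

Using inclusion–exclusion:
|at least one| = 384 + 277 + 227 − 119 − 92 − 80 + 15 = 612
None: 688 − 612 = 76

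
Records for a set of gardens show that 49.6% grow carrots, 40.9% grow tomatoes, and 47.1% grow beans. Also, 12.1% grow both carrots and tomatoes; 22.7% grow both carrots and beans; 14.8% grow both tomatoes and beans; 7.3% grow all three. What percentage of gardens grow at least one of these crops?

95.3%

P(at least one) = 49.6 + 40.9 + 47.1 − 12.1 − 22.7 − 14.8 + 7.3 = 95.3%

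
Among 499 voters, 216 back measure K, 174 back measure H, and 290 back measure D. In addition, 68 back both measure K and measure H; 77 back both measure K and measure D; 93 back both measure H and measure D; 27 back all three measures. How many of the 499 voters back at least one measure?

469

|at least one| = 216 + 174 + 290 − 68 − 77 − 93 + 27 = 469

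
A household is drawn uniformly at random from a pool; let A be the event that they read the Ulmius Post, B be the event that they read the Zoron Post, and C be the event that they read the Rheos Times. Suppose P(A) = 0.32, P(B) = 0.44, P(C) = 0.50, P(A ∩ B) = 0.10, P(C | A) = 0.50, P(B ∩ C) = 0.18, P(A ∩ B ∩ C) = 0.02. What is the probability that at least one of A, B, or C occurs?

0.84

P(A ∩ C) = P(A)·P(C|A) = 0.32 × 0.50 = 0.16
By inclusion-exclusion,
P(A ∪ B ∪ C) = 0.32 + 0.44 + 0.50 − 0.10 − 0.16 − 0.18 + 0.02 = 0.84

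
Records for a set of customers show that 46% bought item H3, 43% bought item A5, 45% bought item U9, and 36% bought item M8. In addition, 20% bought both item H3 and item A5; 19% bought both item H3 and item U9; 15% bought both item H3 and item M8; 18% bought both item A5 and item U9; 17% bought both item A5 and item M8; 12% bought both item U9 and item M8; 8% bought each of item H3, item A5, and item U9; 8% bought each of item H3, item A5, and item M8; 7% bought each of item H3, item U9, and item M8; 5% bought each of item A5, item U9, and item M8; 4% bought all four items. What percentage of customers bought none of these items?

Apply inclusion-exclusion:
P(union) = 46 + 43 + 45 + 36 − 20 − 19 − 15 − 18 − 17 − 12 + 8 + 8 + 7 + 5 − 4 = 93%
P(none) = 100% − 93% = 7%

7%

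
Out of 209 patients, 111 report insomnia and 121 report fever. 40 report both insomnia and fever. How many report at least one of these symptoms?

By inclusion–exclusion:
N(≥1) = 111 + 121 − 40 = 192

192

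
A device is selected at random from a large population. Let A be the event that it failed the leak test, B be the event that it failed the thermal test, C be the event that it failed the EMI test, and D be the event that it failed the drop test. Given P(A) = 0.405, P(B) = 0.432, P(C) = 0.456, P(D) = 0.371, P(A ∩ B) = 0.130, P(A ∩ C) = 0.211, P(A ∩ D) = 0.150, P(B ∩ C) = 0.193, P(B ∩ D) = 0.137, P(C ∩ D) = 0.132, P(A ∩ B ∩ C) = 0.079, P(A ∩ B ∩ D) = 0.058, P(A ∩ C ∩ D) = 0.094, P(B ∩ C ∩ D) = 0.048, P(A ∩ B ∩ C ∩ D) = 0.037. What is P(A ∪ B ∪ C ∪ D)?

P(A ∪ B ∪ C ∪ D) = 0.405 + 0.432 + 0.456 + 0.371 − 0.130 − 0.211 − 0.150 − 0.193 − 0.137 − 0.132 + 0.079 + 0.058 + 0.094 + 0.048 − 0.037 = 0.953

0.953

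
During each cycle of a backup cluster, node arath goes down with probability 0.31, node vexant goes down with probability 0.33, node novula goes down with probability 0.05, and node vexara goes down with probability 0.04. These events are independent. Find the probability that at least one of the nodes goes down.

Since the events are independent, P(none) is the product of the individual non-occurrence probabilities.
P(none) = (1 − 0.31) × (1 − 0.33) × (1 − 0.05) × (1 − 0.04) = 0.69 × 0.67 × 0.95 × 0.96 = 0.4216176
P(at least one) = 1 − 0.4216176 = 0.5783824

0.5783824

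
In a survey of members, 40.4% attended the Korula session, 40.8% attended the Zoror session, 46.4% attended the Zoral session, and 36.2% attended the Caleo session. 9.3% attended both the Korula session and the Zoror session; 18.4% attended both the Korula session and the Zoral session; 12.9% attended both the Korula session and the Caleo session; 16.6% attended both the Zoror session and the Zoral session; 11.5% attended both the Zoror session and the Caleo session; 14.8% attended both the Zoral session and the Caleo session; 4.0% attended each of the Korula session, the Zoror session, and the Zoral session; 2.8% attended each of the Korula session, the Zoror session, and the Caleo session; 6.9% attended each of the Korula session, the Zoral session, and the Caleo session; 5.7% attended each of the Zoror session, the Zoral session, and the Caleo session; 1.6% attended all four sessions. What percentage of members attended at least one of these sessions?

P(at least one) = 40.4 + 40.8 + 46.4 + 36.2 − 9.3 − 18.4 − 12.9 − 16.6 − 11.5 − 14.8 + 4.0 + 2.8 + 6.9 + 5.7 − 1.6 = 98.1%

98.1%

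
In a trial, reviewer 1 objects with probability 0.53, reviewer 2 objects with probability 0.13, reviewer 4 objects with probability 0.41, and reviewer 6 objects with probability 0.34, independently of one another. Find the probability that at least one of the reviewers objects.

0.84077434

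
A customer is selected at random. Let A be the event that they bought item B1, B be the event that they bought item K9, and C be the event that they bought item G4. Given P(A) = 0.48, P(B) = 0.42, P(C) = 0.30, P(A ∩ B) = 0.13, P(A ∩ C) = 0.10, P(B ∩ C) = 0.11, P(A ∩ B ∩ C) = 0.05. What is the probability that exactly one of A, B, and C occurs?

P(exactly one) = 0.48 + 0.42 + 0.30 − 2·0.13 − 2·0.10 − 2·0.11 + 3·0.05 = 0.67

0.67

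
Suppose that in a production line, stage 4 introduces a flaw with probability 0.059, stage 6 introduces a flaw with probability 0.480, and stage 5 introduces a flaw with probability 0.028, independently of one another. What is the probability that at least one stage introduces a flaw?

P(none) = (1 − 0.059) × (1 − 0.480) × (1 − 0.028) = 0.941 × 0.520 × 0.972 = 0.47561904
P(at least one) = 1 − 0.47561904 = 0.52438096

0.52438096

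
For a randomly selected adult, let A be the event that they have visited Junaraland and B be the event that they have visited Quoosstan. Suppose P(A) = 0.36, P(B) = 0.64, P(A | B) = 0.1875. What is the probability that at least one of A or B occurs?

0.88

P(A ∩ B) = P(B)·P(A|B) = 0.64 × 0.1875 = 0.12
P(A ∪ B) = 0.36 + 0.64 − 0.12 = 0.88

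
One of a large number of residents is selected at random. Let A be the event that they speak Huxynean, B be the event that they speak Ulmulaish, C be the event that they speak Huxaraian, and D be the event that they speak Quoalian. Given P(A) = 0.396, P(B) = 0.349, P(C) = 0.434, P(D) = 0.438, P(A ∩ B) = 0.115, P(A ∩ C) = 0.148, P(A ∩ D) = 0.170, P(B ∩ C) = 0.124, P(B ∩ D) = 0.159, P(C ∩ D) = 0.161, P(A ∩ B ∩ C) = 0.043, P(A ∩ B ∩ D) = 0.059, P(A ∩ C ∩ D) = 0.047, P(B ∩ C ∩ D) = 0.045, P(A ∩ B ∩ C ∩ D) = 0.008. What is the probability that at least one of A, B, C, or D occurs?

Inclusion–exclusion gives
P(A ∪ B ∪ C ∪ D) = 0.396 + 0.349 + 0.434 + 0.438 − 0.115 − 0.148 − 0.170 − 0.124 − 0.159 − 0.161 + 0.043 + 0.059 + 0.047 + 0.045 − 0.008 = 0.926

0.926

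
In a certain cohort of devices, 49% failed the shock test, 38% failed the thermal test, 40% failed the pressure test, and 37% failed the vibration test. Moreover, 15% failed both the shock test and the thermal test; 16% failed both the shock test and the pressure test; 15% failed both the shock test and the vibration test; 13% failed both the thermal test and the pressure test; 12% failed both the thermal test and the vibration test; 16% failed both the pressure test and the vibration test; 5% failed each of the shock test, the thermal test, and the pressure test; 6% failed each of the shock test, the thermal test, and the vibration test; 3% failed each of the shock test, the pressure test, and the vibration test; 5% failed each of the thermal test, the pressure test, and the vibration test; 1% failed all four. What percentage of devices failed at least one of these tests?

P(at least one) = 49 + 38 + 40 + 37 − 15 − 16 − 15 − 13 − 12 − 16 + 5 + 6 + 3 + 5 − 1 = 95%

95%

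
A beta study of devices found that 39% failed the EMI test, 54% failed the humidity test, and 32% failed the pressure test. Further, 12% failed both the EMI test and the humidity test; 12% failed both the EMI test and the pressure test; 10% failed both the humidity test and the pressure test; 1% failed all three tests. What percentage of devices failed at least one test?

P(≥1) = 39 + 54 + 32 − 12 − 12 − 10 + 1 = 92%

92%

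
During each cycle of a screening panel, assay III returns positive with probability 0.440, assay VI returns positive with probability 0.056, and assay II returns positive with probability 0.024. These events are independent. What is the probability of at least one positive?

0.48404736

Since the events are independent, P(none) is the product of the individual non-occurrence probabilities.
P(none) = (1 − 0.440) × (1 − 0.056) × (1 − 0.024) = 0.560 × 0.944 × 0.976 = 0.51595264
P(at least one) = 1 − 0.51595264 = 0.48404736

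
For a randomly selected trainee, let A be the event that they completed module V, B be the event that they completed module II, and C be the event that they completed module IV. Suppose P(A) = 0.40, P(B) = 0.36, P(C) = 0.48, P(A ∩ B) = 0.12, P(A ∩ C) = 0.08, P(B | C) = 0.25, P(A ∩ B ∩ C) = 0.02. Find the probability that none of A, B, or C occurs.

P(B ∩ C) = P(C)·P(B|C) = 0.48 × 0.25 = 0.12
By inclusion-exclusion,
P(A ∪ B ∪ C) = 0.40 + 0.36 + 0.48 − 0.12 − 0.08 − 0.12 + 0.02 = 0.94
P(none) = 1 − 0.94 = 0.06

0.06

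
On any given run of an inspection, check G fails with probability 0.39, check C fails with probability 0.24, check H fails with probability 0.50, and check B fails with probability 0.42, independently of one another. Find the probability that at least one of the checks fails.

P(none) = (1 − 0.39) × (1 − 0.24) × (1 − 0.50) × (1 − 0.42) = 0.61 × 0.76 × 0.50 × 0.58 = 0.134444
P(at least one) = 1 − 0.134444 = 0.865556

0.865556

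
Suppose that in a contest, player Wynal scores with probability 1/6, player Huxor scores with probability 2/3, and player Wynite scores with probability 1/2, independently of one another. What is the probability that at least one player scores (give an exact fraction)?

P(none) = (1 − 1/6) × (1 − 2/3) × (1 − 1/2) = 5/6 × 1/3 × 1/2 = 5/36
P(at least one) = 1 − 5/36 = 31/36

31/36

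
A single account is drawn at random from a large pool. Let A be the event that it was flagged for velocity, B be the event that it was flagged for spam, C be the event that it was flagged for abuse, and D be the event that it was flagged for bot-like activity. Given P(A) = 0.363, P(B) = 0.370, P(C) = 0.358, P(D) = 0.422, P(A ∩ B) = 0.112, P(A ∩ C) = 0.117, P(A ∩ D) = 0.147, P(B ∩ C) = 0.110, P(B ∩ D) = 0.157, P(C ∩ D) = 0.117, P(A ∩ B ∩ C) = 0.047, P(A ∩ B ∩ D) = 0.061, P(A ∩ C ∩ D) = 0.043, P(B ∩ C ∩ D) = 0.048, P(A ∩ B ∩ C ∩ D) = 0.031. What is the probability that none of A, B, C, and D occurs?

0.079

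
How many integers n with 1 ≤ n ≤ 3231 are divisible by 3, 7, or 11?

By inclusion-exclusion,
⌊3231/3⌋ + ⌊3231/7⌋ + ⌊3231/11⌋ − ⌊3231/21⌋ − ⌊3231/33⌋ − ⌊3231/77⌋ + ⌊3231/231⌋ = 1077 + 461 + 293 − 153 − 97 − 41 + 13 = 1553

1553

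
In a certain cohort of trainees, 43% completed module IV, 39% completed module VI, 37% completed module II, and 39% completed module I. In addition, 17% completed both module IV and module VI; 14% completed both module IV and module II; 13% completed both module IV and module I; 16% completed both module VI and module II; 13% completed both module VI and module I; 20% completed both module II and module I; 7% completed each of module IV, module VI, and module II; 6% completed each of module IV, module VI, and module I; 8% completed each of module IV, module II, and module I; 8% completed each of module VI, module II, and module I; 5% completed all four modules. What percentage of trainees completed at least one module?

P(union) = 43 + 39 + 37 + 39 − 17 − 14 − 13 − 16 − 13 − 20 + 7 + 6 + 8 + 8 − 5 = 89%

89%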